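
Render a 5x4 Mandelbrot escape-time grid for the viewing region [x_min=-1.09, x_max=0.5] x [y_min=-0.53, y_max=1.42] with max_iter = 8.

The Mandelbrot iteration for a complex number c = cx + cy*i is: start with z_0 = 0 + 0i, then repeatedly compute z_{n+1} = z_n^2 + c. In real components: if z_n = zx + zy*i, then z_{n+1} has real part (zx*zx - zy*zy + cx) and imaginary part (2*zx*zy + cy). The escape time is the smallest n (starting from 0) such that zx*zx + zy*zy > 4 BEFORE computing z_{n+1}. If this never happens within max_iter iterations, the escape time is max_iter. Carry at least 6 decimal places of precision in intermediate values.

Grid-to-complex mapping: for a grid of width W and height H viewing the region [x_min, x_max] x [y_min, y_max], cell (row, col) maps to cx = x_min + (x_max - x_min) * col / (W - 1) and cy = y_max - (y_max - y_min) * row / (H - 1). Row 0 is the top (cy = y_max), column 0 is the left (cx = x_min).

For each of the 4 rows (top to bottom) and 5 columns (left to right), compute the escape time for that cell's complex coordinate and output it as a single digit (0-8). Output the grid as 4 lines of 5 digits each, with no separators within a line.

Answer: 22222
34873
88885
57885

Derivation:
(row=0, col=0): c = -1.0900 + 1.4200i → escape time 2
(row=0, col=1): c = -0.6925 + 1.4200i → escape time 2
(row=0, col=2): c = -0.2950 + 1.4200i → escape time 2
(row=0, col=3): c = 0.1025 + 1.4200i → escape time 2
(row=0, col=4): c = 0.5000 + 1.4200i → escape time 2
(row=1, col=0): c = -1.0900 + 0.7700i → escape time 3
(row=1, col=1): c = -0.6925 + 0.7700i → escape time 4
(row=1, col=2): c = -0.2950 + 0.7700i → escape time 8
(row=1, col=3): c = 0.1025 + 0.7700i → escape time 7
(row=1, col=4): c = 0.5000 + 0.7700i → escape time 3
(row=2, col=0): c = -1.0900 + 0.1200i → escape time 8
(row=2, col=1): c = -0.6925 + 0.1200i → escape time 8
(row=2, col=2): c = -0.2950 + 0.1200i → escape time 8
(row=2, col=3): c = 0.1025 + 0.1200i → escape time 8
(row=2, col=4): c = 0.5000 + 0.1200i → escape time 5
(row=3, col=0): c = -1.0900 + -0.5300i → escape time 5
(row=3, col=1): c = -0.6925 + -0.5300i → escape time 7
(row=3, col=2): c = -0.2950 + -0.5300i → escape time 8
(row=3, col=3): c = 0.1025 + -0.5300i → escape time 8
(row=3, col=4): c = 0.5000 + -0.5300i → escape time 5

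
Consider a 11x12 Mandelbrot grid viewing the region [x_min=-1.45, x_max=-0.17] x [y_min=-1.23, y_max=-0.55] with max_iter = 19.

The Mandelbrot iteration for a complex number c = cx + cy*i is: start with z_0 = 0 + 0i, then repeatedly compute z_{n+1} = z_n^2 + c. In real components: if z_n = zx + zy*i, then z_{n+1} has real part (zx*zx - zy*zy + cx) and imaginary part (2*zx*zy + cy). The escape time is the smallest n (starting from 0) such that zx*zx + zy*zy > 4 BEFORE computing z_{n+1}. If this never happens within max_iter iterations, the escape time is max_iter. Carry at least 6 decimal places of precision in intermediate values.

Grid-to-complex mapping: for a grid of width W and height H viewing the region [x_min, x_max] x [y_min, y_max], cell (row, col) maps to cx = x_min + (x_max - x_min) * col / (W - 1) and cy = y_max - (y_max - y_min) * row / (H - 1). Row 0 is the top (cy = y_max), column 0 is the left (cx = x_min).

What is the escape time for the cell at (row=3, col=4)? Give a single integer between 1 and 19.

z_0 = 0 + 0i, c = -0.9380 + -0.7355i
Iter 1: z = -0.9380 + -0.7355i, |z|^2 = 1.4207
Iter 2: z = -0.5990 + 0.6443i, |z|^2 = 0.7739
Iter 3: z = -0.9942 + -1.5073i, |z|^2 = 3.2605
Iter 4: z = -2.2216 + 2.2618i, |z|^2 = 10.0512
Escaped at iteration 4

Answer: 4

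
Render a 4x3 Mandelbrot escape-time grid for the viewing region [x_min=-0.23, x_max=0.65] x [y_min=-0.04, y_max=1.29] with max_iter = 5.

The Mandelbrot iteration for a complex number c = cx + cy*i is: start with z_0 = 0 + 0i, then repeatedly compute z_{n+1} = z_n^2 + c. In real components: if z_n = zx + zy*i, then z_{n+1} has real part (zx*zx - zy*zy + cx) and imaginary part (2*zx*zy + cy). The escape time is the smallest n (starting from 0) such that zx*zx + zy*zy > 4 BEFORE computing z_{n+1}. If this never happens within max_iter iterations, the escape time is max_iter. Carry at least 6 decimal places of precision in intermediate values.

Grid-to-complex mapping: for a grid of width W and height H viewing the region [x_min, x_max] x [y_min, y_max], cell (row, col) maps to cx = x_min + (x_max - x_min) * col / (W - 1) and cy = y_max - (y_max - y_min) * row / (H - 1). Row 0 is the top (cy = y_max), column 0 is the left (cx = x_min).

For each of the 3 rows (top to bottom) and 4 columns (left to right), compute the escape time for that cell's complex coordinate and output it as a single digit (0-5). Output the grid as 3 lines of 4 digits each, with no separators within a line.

(row=0, col=0): c = -0.2300 + 1.2900i → escape time 3
(row=0, col=1): c = 0.0633 + 1.2900i → escape time 2
(row=0, col=2): c = 0.3567 + 1.2900i → escape time 2
(row=0, col=3): c = 0.6500 + 1.2900i → escape time 2
(row=1, col=0): c = -0.2300 + 0.6250i → escape time 5
(row=1, col=1): c = 0.0633 + 0.6250i → escape time 5
(row=1, col=2): c = 0.3567 + 0.6250i → escape time 5
(row=1, col=3): c = 0.6500 + 0.6250i → escape time 3
(row=2, col=0): c = -0.2300 + -0.0400i → escape time 5
(row=2, col=1): c = 0.0633 + -0.0400i → escape time 5
(row=2, col=2): c = 0.3567 + -0.0400i → escape time 5
(row=2, col=3): c = 0.6500 + -0.0400i → escape time 4

Answer: 3222
5553
5554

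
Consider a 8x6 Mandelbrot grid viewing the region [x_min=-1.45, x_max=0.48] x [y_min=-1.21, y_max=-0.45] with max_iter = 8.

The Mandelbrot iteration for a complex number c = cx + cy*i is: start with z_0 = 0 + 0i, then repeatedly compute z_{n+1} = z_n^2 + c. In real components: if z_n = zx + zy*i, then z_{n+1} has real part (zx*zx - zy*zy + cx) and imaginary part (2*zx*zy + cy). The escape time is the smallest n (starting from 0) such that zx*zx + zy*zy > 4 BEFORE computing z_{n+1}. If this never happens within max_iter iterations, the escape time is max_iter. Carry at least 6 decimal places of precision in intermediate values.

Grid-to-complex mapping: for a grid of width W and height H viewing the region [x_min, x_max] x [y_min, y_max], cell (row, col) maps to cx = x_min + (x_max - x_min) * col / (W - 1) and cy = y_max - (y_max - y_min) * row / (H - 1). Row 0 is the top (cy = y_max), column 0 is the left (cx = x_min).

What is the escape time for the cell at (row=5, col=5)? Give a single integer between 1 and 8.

Answer: 3

Derivation:
z_0 = 0 + 0i, c = -0.0714 + -1.2100i
Iter 1: z = -0.0714 + -1.2100i, |z|^2 = 1.4692
Iter 2: z = -1.5304 + -1.0371i, |z|^2 = 3.4179
Iter 3: z = 1.1951 + 1.9645i, |z|^2 = 5.2877
Escaped at iteration 3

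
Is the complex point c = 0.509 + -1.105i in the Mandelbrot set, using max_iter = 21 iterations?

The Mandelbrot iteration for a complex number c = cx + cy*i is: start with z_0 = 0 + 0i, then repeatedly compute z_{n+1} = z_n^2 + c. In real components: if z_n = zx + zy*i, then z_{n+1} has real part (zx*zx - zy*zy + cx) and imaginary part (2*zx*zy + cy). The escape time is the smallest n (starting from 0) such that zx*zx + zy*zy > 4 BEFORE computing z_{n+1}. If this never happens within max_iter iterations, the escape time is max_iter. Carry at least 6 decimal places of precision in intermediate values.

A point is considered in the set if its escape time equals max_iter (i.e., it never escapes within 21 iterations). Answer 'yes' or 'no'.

Answer: no

Derivation:
z_0 = 0 + 0i, c = 0.5090 + -1.1050i
Iter 1: z = 0.5090 + -1.1050i, |z|^2 = 1.4801
Iter 2: z = -0.4529 + -2.2299i, |z|^2 = 5.1776
Escaped at iteration 2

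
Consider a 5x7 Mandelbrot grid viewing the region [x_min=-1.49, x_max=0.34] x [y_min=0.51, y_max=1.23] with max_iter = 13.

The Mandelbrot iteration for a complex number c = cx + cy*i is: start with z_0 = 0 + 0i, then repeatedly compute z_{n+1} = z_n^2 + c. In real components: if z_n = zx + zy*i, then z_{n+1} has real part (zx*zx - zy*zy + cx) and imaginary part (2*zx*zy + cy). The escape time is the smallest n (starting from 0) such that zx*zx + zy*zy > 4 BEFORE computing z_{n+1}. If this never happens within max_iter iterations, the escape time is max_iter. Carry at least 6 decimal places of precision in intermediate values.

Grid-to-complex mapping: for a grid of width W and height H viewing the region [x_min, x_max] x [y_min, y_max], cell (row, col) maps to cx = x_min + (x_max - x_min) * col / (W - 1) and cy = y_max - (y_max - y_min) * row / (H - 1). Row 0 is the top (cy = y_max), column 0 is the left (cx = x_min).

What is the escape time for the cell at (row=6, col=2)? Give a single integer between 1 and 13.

z_0 = 0 + 0i, c = -0.5750 + 0.5100i
Iter 1: z = -0.5750 + 0.5100i, |z|^2 = 0.5907
Iter 2: z = -0.5045 + -0.0765i, |z|^2 = 0.2603
Iter 3: z = -0.3264 + 0.5872i, |z|^2 = 0.4513
Iter 4: z = -0.8133 + 0.1267i, |z|^2 = 0.6775
Iter 5: z = 0.0704 + 0.3039i, |z|^2 = 0.0973
Iter 6: z = -0.6624 + 0.5528i, |z|^2 = 0.7443
Iter 7: z = -0.4418 + -0.2223i, |z|^2 = 0.2446
Iter 8: z = -0.4292 + 0.7064i, |z|^2 = 0.6832
Iter 9: z = -0.8898 + -0.0964i, |z|^2 = 0.8010
Iter 10: z = 0.2074 + 0.6815i, |z|^2 = 0.5075
Iter 11: z = -0.9965 + 0.7927i, |z|^2 = 1.6213
Iter 12: z = -0.2103 + -1.0698i, |z|^2 = 1.1887

Answer: 13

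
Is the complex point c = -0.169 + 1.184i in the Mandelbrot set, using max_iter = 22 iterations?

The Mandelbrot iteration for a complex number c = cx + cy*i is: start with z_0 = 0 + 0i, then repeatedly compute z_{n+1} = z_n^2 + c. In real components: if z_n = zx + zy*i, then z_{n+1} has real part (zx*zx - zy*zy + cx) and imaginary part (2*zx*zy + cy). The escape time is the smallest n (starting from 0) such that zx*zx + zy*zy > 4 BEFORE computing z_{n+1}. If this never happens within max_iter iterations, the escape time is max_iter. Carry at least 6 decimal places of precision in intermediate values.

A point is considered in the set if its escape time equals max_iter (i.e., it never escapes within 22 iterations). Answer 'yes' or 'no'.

Answer: no

Derivation:
z_0 = 0 + 0i, c = -0.1690 + 1.1840i
Iter 1: z = -0.1690 + 1.1840i, |z|^2 = 1.4304
Iter 2: z = -1.5423 + 0.7838i, |z|^2 = 2.9930
Iter 3: z = 1.5953 + -1.2337i, |z|^2 = 4.0671
Escaped at iteration 3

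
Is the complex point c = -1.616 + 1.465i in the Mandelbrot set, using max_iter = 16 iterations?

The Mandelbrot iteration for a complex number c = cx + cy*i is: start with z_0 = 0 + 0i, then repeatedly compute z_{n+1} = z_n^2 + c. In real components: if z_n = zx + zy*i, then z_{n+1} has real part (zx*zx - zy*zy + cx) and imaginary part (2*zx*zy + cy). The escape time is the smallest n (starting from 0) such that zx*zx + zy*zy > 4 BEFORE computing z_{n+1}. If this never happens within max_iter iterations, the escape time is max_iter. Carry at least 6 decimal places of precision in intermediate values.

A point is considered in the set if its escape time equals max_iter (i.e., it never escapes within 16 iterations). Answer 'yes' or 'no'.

z_0 = 0 + 0i, c = -1.6160 + 1.4650i
Iter 1: z = -1.6160 + 1.4650i, |z|^2 = 4.7577
Escaped at iteration 1

Answer: no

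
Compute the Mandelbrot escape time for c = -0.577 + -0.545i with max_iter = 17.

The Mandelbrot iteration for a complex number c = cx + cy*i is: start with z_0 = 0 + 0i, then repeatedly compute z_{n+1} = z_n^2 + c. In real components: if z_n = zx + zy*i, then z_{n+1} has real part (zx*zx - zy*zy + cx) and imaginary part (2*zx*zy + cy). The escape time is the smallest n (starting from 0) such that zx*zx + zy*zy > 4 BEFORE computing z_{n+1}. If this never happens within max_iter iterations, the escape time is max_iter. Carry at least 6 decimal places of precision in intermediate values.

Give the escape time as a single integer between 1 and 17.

Answer: 17

Derivation:
z_0 = 0 + 0i, c = -0.5770 + -0.5450i
Iter 1: z = -0.5770 + -0.5450i, |z|^2 = 0.6300
Iter 2: z = -0.5411 + 0.0839i, |z|^2 = 0.2998
Iter 3: z = -0.2913 + -0.6358i, |z|^2 = 0.4891
Iter 4: z = -0.8964 + -0.1746i, |z|^2 = 0.8341
Iter 5: z = 0.1961 + -0.2319i, |z|^2 = 0.0923
Iter 6: z = -0.5923 + -0.6360i, |z|^2 = 0.7553
Iter 7: z = -0.6306 + 0.2084i, |z|^2 = 0.4411
Iter 8: z = -0.2228 + -0.8078i, |z|^2 = 0.7022
Iter 9: z = -1.1800 + -0.1851i, |z|^2 = 1.4266
Iter 10: z = 0.7811 + -0.1082i, |z|^2 = 0.6219
Iter 11: z = 0.0215 + -0.7140i, |z|^2 = 0.5103
Iter 12: z = -1.0864 + -0.5757i, |z|^2 = 1.5117
Iter 13: z = 0.2719 + 0.7058i, |z|^2 = 0.5721
Iter 14: z = -1.0012 + -0.1612i, |z|^2 = 1.0284
Iter 15: z = 0.3994 + -0.2222i, |z|^2 = 0.2089
Iter 16: z = -0.4669 + -0.7225i, |z|^2 = 0.7400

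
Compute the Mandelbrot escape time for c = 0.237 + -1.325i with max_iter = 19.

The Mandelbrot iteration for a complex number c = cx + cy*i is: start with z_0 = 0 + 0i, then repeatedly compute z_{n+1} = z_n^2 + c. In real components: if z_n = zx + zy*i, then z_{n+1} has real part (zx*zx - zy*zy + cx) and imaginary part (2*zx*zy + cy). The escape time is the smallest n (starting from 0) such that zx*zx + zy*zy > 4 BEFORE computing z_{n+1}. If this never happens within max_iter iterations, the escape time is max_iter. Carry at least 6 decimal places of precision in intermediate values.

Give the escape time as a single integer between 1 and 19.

z_0 = 0 + 0i, c = 0.2370 + -1.3250i
Iter 1: z = 0.2370 + -1.3250i, |z|^2 = 1.8118
Iter 2: z = -1.4625 + -1.9530i, |z|^2 = 5.9532
Escaped at iteration 2

Answer: 2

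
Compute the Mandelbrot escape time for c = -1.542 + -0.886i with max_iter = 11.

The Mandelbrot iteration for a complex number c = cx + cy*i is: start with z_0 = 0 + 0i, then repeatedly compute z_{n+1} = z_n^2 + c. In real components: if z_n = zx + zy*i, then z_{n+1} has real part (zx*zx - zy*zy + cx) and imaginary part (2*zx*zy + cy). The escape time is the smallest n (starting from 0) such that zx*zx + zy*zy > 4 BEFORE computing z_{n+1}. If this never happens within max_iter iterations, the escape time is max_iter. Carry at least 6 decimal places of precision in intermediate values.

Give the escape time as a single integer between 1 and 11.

Answer: 3

Derivation:
z_0 = 0 + 0i, c = -1.5420 + -0.8860i
Iter 1: z = -1.5420 + -0.8860i, |z|^2 = 3.1628
Iter 2: z = 0.0508 + 1.8464i, |z|^2 = 3.4119
Iter 3: z = -4.9487 + -0.6985i, |z|^2 = 24.9776
Escaped at iteration 3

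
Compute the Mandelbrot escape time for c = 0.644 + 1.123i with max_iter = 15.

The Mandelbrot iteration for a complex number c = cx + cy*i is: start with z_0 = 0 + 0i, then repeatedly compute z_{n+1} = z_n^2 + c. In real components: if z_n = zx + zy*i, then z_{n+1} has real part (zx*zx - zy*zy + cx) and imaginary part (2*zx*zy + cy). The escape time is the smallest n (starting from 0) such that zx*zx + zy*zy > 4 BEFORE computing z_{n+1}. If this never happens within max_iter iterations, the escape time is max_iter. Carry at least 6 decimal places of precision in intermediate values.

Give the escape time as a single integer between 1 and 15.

Answer: 2

Derivation:
z_0 = 0 + 0i, c = 0.6440 + 1.1230i
Iter 1: z = 0.6440 + 1.1230i, |z|^2 = 1.6759
Iter 2: z = -0.2024 + 2.5694i, |z|^2 = 6.6429
Escaped at iteration 2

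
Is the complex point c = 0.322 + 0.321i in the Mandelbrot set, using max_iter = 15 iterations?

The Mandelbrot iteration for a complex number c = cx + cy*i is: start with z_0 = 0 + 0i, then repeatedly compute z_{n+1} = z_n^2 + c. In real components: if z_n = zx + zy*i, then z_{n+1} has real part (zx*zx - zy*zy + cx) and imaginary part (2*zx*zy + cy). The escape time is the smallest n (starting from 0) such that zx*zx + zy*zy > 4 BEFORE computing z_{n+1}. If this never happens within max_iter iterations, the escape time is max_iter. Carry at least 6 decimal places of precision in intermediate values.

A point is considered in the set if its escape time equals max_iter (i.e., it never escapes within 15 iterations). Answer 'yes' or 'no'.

z_0 = 0 + 0i, c = 0.3220 + 0.3210i
Iter 1: z = 0.3220 + 0.3210i, |z|^2 = 0.2067
Iter 2: z = 0.3226 + 0.5277i, |z|^2 = 0.3826
Iter 3: z = 0.1476 + 0.6615i, |z|^2 = 0.4594
Iter 4: z = -0.0938 + 0.5163i, |z|^2 = 0.2754
Iter 5: z = 0.0642 + 0.2241i, |z|^2 = 0.0544
Iter 6: z = 0.2759 + 0.3498i, |z|^2 = 0.1985
Iter 7: z = 0.2758 + 0.5140i, |z|^2 = 0.3403
Iter 8: z = 0.1338 + 0.6045i, |z|^2 = 0.3833
Iter 9: z = -0.0255 + 0.4828i, |z|^2 = 0.2337
Iter 10: z = 0.0896 + 0.2964i, |z|^2 = 0.0959
Iter 11: z = 0.2422 + 0.3741i, |z|^2 = 0.1986
Iter 12: z = 0.2407 + 0.5022i, |z|^2 = 0.3101
Iter 13: z = 0.1277 + 0.5628i, |z|^2 = 0.3330
Iter 14: z = 0.0216 + 0.4648i, |z|^2 = 0.2165
Did not escape in 15 iterations → in set

Answer: yes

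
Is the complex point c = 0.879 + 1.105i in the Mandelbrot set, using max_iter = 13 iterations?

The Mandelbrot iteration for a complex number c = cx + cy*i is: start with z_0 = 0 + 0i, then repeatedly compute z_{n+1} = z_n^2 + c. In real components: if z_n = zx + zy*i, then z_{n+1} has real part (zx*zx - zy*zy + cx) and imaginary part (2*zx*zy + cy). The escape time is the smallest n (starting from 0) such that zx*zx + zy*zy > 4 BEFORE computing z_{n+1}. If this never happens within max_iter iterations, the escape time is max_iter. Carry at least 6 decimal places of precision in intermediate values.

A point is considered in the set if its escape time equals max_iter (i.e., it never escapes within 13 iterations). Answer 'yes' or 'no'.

z_0 = 0 + 0i, c = 0.8790 + 1.1050i
Iter 1: z = 0.8790 + 1.1050i, |z|^2 = 1.9937
Iter 2: z = 0.4306 + 3.0476i, |z|^2 = 9.4732
Escaped at iteration 2

Answer: no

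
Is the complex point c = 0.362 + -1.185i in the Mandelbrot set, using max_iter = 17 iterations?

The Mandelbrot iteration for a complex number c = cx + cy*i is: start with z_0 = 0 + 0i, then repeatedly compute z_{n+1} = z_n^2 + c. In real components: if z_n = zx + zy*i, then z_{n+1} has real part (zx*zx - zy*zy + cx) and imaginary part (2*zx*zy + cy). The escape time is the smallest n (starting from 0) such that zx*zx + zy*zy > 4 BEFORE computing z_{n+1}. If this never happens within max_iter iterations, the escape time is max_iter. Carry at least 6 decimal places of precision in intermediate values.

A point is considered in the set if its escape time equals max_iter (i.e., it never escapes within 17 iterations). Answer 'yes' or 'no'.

Answer: no

Derivation:
z_0 = 0 + 0i, c = 0.3620 + -1.1850i
Iter 1: z = 0.3620 + -1.1850i, |z|^2 = 1.5353
Iter 2: z = -0.9112 + -2.0429i, |z|^2 = 5.0039
Escaped at iteration 2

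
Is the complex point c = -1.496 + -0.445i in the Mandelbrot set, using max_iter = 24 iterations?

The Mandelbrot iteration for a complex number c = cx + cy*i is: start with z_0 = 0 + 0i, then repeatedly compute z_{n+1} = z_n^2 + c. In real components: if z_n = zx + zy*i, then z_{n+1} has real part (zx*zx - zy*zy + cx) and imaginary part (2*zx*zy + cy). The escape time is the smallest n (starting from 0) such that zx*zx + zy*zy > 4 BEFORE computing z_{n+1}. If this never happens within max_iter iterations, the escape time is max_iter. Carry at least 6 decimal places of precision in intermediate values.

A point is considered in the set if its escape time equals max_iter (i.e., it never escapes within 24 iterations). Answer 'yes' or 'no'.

z_0 = 0 + 0i, c = -1.4960 + -0.4450i
Iter 1: z = -1.4960 + -0.4450i, |z|^2 = 2.4360
Iter 2: z = 0.5440 + 0.8864i, |z|^2 = 1.0817
Iter 3: z = -1.9858 + 0.5194i, |z|^2 = 4.2134
Escaped at iteration 3

Answer: no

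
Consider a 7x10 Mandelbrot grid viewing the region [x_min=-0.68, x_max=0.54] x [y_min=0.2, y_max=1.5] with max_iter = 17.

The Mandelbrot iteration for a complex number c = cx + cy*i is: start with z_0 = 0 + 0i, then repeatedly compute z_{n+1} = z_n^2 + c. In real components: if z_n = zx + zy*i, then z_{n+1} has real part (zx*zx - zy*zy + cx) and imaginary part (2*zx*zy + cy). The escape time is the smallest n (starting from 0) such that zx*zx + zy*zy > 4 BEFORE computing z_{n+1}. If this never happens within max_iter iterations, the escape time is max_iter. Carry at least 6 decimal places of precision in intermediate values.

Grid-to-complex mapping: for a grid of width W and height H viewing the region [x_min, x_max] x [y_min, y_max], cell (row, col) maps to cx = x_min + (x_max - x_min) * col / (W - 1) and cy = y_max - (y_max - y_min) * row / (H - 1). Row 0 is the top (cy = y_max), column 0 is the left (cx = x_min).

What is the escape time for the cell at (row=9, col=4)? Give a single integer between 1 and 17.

z_0 = 0 + 0i, c = 0.1333 + 0.2000i
Iter 1: z = 0.1333 + 0.2000i, |z|^2 = 0.0578
Iter 2: z = 0.1111 + 0.2533i, |z|^2 = 0.0765
Iter 3: z = 0.0815 + 0.2563i, |z|^2 = 0.0723
Iter 4: z = 0.0743 + 0.2418i, |z|^2 = 0.0640
Iter 5: z = 0.0804 + 0.2359i, |z|^2 = 0.0621
Iter 6: z = 0.0841 + 0.2379i, |z|^2 = 0.0637
Iter 7: z = 0.0838 + 0.2400i, |z|^2 = 0.0646
Iter 8: z = 0.0827 + 0.2402i, |z|^2 = 0.0646
Iter 9: z = 0.0825 + 0.2398i, |z|^2 = 0.0643
Iter 10: z = 0.0827 + 0.2395i, |z|^2 = 0.0642
Iter 11: z = 0.0828 + 0.2396i, |z|^2 = 0.0643
Iter 12: z = 0.0828 + 0.2397i, |z|^2 = 0.0643
Iter 13: z = 0.0827 + 0.2397i, |z|^2 = 0.0643
Iter 14: z = 0.0827 + 0.2397i, |z|^2 = 0.0643
Iter 15: z = 0.0827 + 0.2397i, |z|^2 = 0.0643
Iter 16: z = 0.0827 + 0.2397i, |z|^2 = 0.0643

Answer: 17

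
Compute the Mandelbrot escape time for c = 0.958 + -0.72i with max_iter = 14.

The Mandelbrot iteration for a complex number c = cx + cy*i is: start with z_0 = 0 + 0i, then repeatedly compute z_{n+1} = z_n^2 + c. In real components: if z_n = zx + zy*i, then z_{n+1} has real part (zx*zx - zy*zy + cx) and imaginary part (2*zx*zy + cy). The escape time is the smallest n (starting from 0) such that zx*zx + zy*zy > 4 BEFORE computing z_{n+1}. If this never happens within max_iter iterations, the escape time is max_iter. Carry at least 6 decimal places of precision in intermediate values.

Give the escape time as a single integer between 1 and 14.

z_0 = 0 + 0i, c = 0.9580 + -0.7200i
Iter 1: z = 0.9580 + -0.7200i, |z|^2 = 1.4362
Iter 2: z = 1.3574 + -2.0995i, |z|^2 = 6.2504
Escaped at iteration 2

Answer: 2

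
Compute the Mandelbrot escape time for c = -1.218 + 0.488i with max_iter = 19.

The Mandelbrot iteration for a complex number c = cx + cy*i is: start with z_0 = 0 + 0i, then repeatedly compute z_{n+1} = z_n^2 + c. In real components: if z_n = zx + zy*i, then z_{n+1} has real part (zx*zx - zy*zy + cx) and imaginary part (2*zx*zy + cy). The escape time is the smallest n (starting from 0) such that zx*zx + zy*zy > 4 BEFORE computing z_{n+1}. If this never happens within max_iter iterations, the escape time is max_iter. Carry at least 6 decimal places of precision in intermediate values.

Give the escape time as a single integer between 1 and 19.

Answer: 5

Derivation:
z_0 = 0 + 0i, c = -1.2180 + 0.4880i
Iter 1: z = -1.2180 + 0.4880i, |z|^2 = 1.7217
Iter 2: z = 0.0274 + -0.7008i, |z|^2 = 0.4918
Iter 3: z = -1.7083 + 0.4496i, |z|^2 = 3.1205
Iter 4: z = 1.4982 + -1.0482i, |z|^2 = 3.3434
Iter 5: z = -0.0721 + -2.6529i, |z|^2 = 7.0431
Escaped at iteration 5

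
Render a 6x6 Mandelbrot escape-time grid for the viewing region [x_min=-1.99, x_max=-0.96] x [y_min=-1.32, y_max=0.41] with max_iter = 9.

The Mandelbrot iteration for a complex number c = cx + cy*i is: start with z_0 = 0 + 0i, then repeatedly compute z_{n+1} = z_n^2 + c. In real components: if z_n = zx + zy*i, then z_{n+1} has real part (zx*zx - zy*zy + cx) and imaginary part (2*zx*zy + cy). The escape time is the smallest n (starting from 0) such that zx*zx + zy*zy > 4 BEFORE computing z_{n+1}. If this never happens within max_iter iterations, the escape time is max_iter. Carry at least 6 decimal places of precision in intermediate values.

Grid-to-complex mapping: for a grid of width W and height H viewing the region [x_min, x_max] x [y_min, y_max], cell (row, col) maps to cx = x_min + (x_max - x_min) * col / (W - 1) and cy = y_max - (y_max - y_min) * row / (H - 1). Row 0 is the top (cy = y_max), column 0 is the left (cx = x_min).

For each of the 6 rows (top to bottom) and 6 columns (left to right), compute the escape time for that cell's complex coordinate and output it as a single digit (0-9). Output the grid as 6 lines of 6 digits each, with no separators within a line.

(row=0, col=0): c = -1.9900 + 0.4100i → escape time 1
(row=0, col=1): c = -1.7840 + 0.4100i → escape time 3
(row=0, col=2): c = -1.5780 + 0.4100i → escape time 3
(row=0, col=3): c = -1.3720 + 0.4100i → escape time 5
(row=0, col=4): c = -1.1660 + 0.4100i → escape time 6
(row=0, col=5): c = -0.9600 + 0.4100i → escape time 7
(row=1, col=0): c = -1.9900 + 0.0640i → escape time 4
(row=1, col=1): c = -1.7840 + 0.0640i → escape time 6
(row=1, col=2): c = -1.5780 + 0.0640i → escape time 7
(row=1, col=3): c = -1.3720 + 0.0640i → escape time 9
(row=1, col=4): c = -1.1660 + 0.0640i → escape time 9
(row=1, col=5): c = -0.9600 + 0.0640i → escape time 9
(row=2, col=0): c = -1.9900 + -0.2820i → escape time 1
(row=2, col=1): c = -1.7840 + -0.2820i → escape time 4
(row=2, col=2): c = -1.5780 + -0.2820i → escape time 4
(row=2, col=3): c = -1.3720 + -0.2820i → escape time 6
(row=2, col=4): c = -1.1660 + -0.2820i → escape time 9
(row=2, col=5): c = -0.9600 + -0.2820i → escape time 9
(row=3, col=0): c = -1.9900 + -0.6280i → escape time 1
(row=3, col=1): c = -1.7840 + -0.6280i → escape time 3
(row=3, col=2): c = -1.5780 + -0.6280i → escape time 3
(row=3, col=3): c = -1.3720 + -0.6280i → escape time 3
(row=3, col=4): c = -1.1660 + -0.6280i → escape time 3
(row=3, col=5): c = -0.9600 + -0.6280i → escape time 4
(row=4, col=0): c = -1.9900 + -0.9740i → escape time 1
(row=4, col=1): c = -1.7840 + -0.9740i → escape time 1
(row=4, col=2): c = -1.5780 + -0.9740i → escape time 2
(row=4, col=3): c = -1.3720 + -0.9740i → escape time 3
(row=4, col=4): c = -1.1660 + -0.9740i → escape time 3
(row=4, col=5): c = -0.9600 + -0.9740i → escape time 3
(row=5, col=0): c = -1.9900 + -1.3200i → escape time 1
(row=5, col=1): c = -1.7840 + -1.3200i → escape time 1
(row=5, col=2): c = -1.5780 + -1.3200i → escape time 1
(row=5, col=3): c = -1.3720 + -1.3200i → escape time 2
(row=5, col=4): c = -1.1660 + -1.3200i → escape time 2
(row=5, col=5): c = -0.9600 + -1.3200i → escape time 2

Answer: 133567
467999
144699
133334
112333
111222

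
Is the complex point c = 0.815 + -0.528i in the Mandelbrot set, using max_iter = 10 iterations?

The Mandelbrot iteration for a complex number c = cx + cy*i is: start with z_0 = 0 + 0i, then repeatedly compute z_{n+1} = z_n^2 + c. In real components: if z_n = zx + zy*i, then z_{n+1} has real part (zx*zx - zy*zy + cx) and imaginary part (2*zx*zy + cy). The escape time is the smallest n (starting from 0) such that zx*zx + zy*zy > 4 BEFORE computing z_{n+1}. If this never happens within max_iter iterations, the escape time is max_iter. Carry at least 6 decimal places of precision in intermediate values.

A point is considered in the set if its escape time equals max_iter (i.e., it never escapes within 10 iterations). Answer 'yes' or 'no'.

Answer: no

Derivation:
z_0 = 0 + 0i, c = 0.8150 + -0.5280i
Iter 1: z = 0.8150 + -0.5280i, |z|^2 = 0.9430
Iter 2: z = 1.2004 + -1.3886i, |z|^2 = 3.3694
Iter 3: z = 0.3277 + -3.8620i, |z|^2 = 15.0222
Escaped at iteration 3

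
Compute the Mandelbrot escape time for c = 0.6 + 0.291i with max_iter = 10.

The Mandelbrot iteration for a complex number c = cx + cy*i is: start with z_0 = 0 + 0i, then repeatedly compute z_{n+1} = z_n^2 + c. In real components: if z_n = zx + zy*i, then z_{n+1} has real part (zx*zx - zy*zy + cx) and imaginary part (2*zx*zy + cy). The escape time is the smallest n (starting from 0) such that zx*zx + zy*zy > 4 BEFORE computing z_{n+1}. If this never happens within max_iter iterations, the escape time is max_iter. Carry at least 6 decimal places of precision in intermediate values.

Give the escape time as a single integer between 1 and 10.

Answer: 4

Derivation:
z_0 = 0 + 0i, c = 0.6000 + 0.2910i
Iter 1: z = 0.6000 + 0.2910i, |z|^2 = 0.4447
Iter 2: z = 0.8753 + 0.6402i, |z|^2 = 1.1760
Iter 3: z = 0.9563 + 1.4118i, |z|^2 = 2.9076
Iter 4: z = -0.4785 + 2.9912i, |z|^2 = 9.1763
Escaped at iteration 4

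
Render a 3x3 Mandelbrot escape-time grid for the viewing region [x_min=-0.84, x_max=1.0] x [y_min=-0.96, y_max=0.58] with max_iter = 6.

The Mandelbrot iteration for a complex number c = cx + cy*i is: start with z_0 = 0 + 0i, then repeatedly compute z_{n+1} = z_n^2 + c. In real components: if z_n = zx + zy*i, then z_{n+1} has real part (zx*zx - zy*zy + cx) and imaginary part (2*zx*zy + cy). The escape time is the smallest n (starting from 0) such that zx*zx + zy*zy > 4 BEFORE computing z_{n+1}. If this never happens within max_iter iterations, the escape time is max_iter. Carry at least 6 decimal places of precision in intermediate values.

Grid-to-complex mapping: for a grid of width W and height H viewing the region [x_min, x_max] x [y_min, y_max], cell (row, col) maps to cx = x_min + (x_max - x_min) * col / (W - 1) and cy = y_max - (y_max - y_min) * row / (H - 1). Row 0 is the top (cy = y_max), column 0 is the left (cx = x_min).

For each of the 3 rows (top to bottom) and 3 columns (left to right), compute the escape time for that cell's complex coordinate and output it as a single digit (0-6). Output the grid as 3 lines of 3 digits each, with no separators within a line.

Answer: 562
662
352

Derivation:
(row=0, col=0): c = -0.8400 + 0.5800i → escape time 5
(row=0, col=1): c = 0.0800 + 0.5800i → escape time 6
(row=0, col=2): c = 1.0000 + 0.5800i → escape time 2
(row=1, col=0): c = -0.8400 + -0.1900i → escape time 6
(row=1, col=1): c = 0.0800 + -0.1900i → escape time 6
(row=1, col=2): c = 1.0000 + -0.1900i → escape time 2
(row=2, col=0): c = -0.8400 + -0.9600i → escape time 3
(row=2, col=1): c = 0.0800 + -0.9600i → escape time 5
(row=2, col=2): c = 1.0000 + -0.9600i → escape time 2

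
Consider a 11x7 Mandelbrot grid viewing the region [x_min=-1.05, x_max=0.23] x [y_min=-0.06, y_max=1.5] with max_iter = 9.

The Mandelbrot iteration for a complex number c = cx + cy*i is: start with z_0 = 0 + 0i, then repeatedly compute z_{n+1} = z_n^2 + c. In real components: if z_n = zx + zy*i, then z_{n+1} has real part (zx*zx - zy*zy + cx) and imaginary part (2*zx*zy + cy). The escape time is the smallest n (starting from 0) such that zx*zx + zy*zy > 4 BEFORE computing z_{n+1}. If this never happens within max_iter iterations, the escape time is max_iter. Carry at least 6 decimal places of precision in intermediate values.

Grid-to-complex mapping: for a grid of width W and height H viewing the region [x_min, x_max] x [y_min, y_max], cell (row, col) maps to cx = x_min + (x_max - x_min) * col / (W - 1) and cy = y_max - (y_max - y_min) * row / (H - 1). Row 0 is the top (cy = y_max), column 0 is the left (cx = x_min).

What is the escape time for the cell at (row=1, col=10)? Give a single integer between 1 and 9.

z_0 = 0 + 0i, c = 0.2300 + 1.2400i
Iter 1: z = 0.2300 + 1.2400i, |z|^2 = 1.5905
Iter 2: z = -1.2547 + 1.8104i, |z|^2 = 4.8518
Escaped at iteration 2

Answer: 2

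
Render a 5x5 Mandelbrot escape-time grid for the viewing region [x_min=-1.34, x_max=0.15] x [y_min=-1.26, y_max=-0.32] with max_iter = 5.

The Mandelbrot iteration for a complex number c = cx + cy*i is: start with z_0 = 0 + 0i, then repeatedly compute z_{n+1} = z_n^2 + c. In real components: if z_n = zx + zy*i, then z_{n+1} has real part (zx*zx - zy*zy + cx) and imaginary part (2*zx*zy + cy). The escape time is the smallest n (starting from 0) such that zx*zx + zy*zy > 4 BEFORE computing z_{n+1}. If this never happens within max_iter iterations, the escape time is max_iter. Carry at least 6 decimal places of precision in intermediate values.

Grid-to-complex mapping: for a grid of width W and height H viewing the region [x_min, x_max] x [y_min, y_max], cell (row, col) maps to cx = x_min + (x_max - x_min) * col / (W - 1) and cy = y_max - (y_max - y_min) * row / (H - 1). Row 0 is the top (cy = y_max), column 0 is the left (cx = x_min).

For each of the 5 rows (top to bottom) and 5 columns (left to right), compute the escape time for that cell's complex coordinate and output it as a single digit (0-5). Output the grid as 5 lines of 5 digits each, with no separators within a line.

Answer: 55555
35555
33555
33454
22332

Derivation:
(row=0, col=0): c = -1.3400 + -0.3200i → escape time 5
(row=0, col=1): c = -0.9675 + -0.3200i → escape time 5
(row=0, col=2): c = -0.5950 + -0.3200i → escape time 5
(row=0, col=3): c = -0.2225 + -0.3200i → escape time 5
(row=0, col=4): c = 0.1500 + -0.3200i → escape time 5
(row=1, col=0): c = -1.3400 + -0.5550i → escape time 3
(row=1, col=1): c = -0.9675 + -0.5550i → escape time 5
(row=1, col=2): c = -0.5950 + -0.5550i → escape time 5
(row=1, col=3): c = -0.2225 + -0.5550i → escape time 5
(row=1, col=4): c = 0.1500 + -0.5550i → escape time 5
(row=2, col=0): c = -1.3400 + -0.7900i → escape time 3
(row=2, col=1): c = -0.9675 + -0.7900i → escape time 3
(row=2, col=2): c = -0.5950 + -0.7900i → escape time 5
(row=2, col=3): c = -0.2225 + -0.7900i → escape time 5
(row=2, col=4): c = 0.1500 + -0.7900i → escape time 5
(row=3, col=0): c = -1.3400 + -1.0250i → escape time 3
(row=3, col=1): c = -0.9675 + -1.0250i → escape time 3
(row=3, col=2): c = -0.5950 + -1.0250i → escape time 4
(row=3, col=3): c = -0.2225 + -1.0250i → escape time 5
(row=3, col=4): c = 0.1500 + -1.0250i → escape time 4
(row=4, col=0): c = -1.3400 + -1.2600i → escape time 2
(row=4, col=1): c = -0.9675 + -1.2600i → escape time 2
(row=4, col=2): c = -0.5950 + -1.2600i → escape time 3
(row=4, col=3): c = -0.2225 + -1.2600i → escape time 3
(row=4, col=4): c = 0.1500 + -1.2600i → escape time 2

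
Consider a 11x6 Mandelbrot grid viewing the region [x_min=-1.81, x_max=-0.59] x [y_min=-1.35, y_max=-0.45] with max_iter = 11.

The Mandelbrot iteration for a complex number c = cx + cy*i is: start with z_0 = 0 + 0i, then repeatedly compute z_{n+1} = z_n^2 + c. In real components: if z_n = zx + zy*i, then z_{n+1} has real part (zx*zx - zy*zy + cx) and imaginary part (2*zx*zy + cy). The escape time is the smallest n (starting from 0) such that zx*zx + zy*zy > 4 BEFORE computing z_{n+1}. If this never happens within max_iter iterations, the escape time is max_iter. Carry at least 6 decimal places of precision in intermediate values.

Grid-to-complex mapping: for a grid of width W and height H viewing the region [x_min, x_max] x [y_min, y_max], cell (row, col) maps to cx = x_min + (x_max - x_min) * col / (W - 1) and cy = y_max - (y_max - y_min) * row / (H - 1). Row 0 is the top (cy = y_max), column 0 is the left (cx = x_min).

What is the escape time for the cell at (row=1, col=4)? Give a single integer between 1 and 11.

z_0 = 0 + 0i, c = -1.3220 + -0.6300i
Iter 1: z = -1.3220 + -0.6300i, |z|^2 = 2.1446
Iter 2: z = 0.0288 + 1.0357i, |z|^2 = 1.0735
Iter 3: z = -2.3939 + -0.5704i, |z|^2 = 6.0560
Escaped at iteration 3

Answer: 3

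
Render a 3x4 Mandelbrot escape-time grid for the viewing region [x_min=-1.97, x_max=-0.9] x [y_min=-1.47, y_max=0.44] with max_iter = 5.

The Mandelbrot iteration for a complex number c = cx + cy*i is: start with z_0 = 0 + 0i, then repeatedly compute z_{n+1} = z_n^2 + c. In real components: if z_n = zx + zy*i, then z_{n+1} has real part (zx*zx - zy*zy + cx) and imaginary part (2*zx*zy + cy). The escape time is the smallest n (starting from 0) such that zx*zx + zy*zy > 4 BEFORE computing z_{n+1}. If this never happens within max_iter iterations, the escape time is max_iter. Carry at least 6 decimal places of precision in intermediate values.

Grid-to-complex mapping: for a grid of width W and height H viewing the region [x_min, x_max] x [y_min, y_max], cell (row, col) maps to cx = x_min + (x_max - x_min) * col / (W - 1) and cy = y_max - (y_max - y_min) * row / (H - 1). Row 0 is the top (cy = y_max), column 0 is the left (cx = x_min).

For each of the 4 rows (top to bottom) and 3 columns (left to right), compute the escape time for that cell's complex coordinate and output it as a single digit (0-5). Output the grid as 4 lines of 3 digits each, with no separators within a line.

Answer: 145
355
133
112

Derivation:
(row=0, col=0): c = -1.9700 + 0.4400i → escape time 1
(row=0, col=1): c = -1.4350 + 0.4400i → escape time 4
(row=0, col=2): c = -0.9000 + 0.4400i → escape time 5
(row=1, col=0): c = -1.9700 + -0.1967i → escape time 3
(row=1, col=1): c = -1.4350 + -0.1967i → escape time 5
(row=1, col=2): c = -0.9000 + -0.1967i → escape time 5
(row=2, col=0): c = -1.9700 + -0.8333i → escape time 1
(row=2, col=1): c = -1.4350 + -0.8333i → escape time 3
(row=2, col=2): c = -0.9000 + -0.8333i → escape time 3
(row=3, col=0): c = -1.9700 + -1.4700i → escape time 1
(row=3, col=1): c = -1.4350 + -1.4700i → escape time 1
(row=3, col=2): c = -0.9000 + -1.4700i → escape time 2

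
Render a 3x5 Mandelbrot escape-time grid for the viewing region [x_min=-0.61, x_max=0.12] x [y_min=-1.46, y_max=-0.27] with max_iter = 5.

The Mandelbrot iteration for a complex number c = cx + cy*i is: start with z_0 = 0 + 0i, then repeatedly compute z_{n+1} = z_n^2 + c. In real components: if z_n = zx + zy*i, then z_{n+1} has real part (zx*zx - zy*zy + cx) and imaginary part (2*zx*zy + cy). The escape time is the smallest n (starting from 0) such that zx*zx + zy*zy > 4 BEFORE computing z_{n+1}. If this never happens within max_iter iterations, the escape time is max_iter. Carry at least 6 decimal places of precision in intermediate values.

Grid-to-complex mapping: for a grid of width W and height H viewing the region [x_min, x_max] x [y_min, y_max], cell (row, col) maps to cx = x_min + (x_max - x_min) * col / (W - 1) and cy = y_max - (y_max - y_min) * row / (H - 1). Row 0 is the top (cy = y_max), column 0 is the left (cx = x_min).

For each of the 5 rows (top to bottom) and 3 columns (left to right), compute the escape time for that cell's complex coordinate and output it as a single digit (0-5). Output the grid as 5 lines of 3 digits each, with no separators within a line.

(row=0, col=0): c = -0.6100 + -0.2700i → escape time 5
(row=0, col=1): c = -0.2450 + -0.2700i → escape time 5
(row=0, col=2): c = 0.1200 + -0.2700i → escape time 5
(row=1, col=0): c = -0.6100 + -0.5675i → escape time 5
(row=1, col=1): c = -0.2450 + -0.5675i → escape time 5
(row=1, col=2): c = 0.1200 + -0.5675i → escape time 5
(row=2, col=0): c = -0.6100 + -0.8650i → escape time 4
(row=2, col=1): c = -0.2450 + -0.8650i → escape time 5
(row=2, col=2): c = 0.1200 + -0.8650i → escape time 5
(row=3, col=0): c = -0.6100 + -1.1625i → escape time 3
(row=3, col=1): c = -0.2450 + -1.1625i → escape time 4
(row=3, col=2): c = 0.1200 + -1.1625i → escape time 3
(row=4, col=0): c = -0.6100 + -1.4600i → escape time 2
(row=4, col=1): c = -0.2450 + -1.4600i → escape time 2
(row=4, col=2): c = 0.1200 + -1.4600i → escape time 2

Answer: 555
555
455
343
222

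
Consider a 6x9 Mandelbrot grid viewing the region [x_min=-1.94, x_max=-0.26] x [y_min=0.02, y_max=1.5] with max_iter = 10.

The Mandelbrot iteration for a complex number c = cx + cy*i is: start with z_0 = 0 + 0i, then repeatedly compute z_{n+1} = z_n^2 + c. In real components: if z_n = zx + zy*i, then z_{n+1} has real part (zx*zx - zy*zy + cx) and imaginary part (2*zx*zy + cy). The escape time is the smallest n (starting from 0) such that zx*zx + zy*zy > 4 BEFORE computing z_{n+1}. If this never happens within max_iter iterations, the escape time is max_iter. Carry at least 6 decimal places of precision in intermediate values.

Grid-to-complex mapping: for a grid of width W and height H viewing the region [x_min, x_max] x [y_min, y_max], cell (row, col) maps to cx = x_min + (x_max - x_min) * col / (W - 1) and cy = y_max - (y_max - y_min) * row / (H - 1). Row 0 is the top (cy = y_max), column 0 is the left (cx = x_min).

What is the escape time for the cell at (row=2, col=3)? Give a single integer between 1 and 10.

Answer: 3

Derivation:
z_0 = 0 + 0i, c = -0.9320 + 1.1300i
Iter 1: z = -0.9320 + 1.1300i, |z|^2 = 2.1455
Iter 2: z = -1.3403 + -0.9763i, |z|^2 = 2.7495
Iter 3: z = -0.0889 + 3.7471i, |z|^2 = 14.0485
Escaped at iteration 3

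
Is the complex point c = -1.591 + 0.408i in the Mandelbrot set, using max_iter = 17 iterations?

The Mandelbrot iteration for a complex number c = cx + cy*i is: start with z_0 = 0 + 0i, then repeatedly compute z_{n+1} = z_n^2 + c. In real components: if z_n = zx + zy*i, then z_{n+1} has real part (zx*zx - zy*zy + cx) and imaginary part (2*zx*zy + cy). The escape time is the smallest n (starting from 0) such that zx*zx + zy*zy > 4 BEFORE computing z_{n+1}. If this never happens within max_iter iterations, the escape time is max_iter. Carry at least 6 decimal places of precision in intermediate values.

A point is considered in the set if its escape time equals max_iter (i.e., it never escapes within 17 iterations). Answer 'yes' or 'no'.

z_0 = 0 + 0i, c = -1.5910 + 0.4080i
Iter 1: z = -1.5910 + 0.4080i, |z|^2 = 2.6977
Iter 2: z = 0.7738 + -0.8903i, |z|^2 = 1.3913
Iter 3: z = -1.7848 + -0.9698i, |z|^2 = 4.1259
Escaped at iteration 3

Answer: no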